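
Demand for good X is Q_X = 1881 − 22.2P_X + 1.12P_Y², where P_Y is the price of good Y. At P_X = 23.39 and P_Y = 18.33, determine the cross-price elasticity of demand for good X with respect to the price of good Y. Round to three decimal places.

0.433

At P_X = 23.39 and P_Y = 18.33: Q_X = 1738.050.
∂Q_X/∂P_Y = 2.24P_Y = 2.24(18.33) = 41.0592.
ε = (∂Q_X/∂P_Y)(P_Y/Q_X) = 41.0592 × (18.33/1738.050) ≈ 0.433.
ε > 0: substitutes.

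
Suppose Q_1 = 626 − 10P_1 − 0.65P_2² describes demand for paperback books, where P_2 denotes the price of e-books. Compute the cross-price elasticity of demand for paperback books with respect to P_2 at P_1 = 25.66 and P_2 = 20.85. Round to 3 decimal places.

At P_1 = 25.66 and P_2 = 20.85: Q_1 = 86.830.
∂Q_1/∂P_2 = -1.3P_2 = -1.3(20.85) = -27.1050.
ε = (∂Q_1/∂P_2)(P_2/Q_1) = -27.1050 × (20.85/86.830) ≈ -6.509.

-6.509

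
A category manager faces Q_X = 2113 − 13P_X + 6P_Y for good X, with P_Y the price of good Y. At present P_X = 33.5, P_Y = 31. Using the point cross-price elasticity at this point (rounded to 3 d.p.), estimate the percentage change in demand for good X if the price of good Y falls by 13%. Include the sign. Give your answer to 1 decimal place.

At P_X = 33.5, P_Y = 31: Q_X = 1863.5.
∂Q_X/∂P_Y = 6.
ε = (∂Q_X/∂P_Y)(P_Y/Q_X) = 6.0000 × 31/1863.5 ≈ 0.100.
%ΔQ_X ≈ ε × %ΔP_Y = 0.100 × (-13%) = -1.3%.

-1.3%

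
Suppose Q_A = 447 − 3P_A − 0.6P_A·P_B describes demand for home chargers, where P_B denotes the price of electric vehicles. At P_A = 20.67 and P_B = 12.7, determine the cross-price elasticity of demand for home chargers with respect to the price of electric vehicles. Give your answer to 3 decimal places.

-0.692

At P_A = 20.67 and P_B = 12.7: Q_A = 227.485.
∂Q_A/∂P_B = -0.6P_A = -0.6(20.67) = -12.4020.
ε = (∂Q_A/∂P_B)(P_B/Q_A) = -12.4020 × (12.7/227.485) ≈ -0.692.
ε < 0: complements.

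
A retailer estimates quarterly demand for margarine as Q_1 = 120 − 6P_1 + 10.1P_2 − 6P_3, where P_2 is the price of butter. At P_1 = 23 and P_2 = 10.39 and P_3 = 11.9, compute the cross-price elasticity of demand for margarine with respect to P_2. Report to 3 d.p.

6.753

At P_1 = 23 and P_2 = 10.39 and P_3 = 11.9: Q_1 = 15.539.
∂Q_1/∂P_2 = 10.1.
ε = (∂Q_1/∂P_2)(P_2/Q_1) = 10.1 × (10.39/15.539) ≈ 6.753.
Since ε > 0, margarine and butter are substitutes.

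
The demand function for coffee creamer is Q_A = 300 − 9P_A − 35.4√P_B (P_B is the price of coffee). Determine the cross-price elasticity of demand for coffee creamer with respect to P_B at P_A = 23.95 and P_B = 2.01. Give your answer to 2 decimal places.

At P_A = 23.95 and P_B = 2.01: Q_A = 34.262.
∂Q_A/∂P_B = -35.4/(2√P_B) = -35.4/(2√2.01) = -12.4846.
ε = (∂Q_A/∂P_B)(P_B/Q_A) = -12.4846 × (2.01/34.262) ≈ -0.73.

-0.73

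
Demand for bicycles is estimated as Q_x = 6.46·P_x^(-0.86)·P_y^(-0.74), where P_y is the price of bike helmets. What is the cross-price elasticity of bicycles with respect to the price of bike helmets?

In a log-linear (constant-elasticity) demand function, the coefficient on the exponent of P_y is the cross-price elasticity.
ε = -0.74. Negative, so bicycles and bike helmets are complements.

-0.74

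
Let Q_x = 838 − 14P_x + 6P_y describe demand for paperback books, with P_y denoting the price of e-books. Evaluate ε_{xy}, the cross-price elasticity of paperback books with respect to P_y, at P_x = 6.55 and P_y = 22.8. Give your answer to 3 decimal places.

At P_x = 6.55 and P_y = 22.8: Q_x = 883.1.
∂Q_x/∂P_y = 6.
ε = (∂Q_x/∂P_y)(P_y/Q_x) = 6 × (22.8/883.1) ≈ 0.155.

0.155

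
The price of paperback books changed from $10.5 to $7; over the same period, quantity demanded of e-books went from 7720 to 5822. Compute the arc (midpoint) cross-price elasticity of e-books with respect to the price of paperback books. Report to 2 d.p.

ΔQ_A = 5822 − 7720 = -1898; ΔP_B = 7 − 10.5 = -3.5.
Midpoints: Q̄_A = 6771.0, P̄_B = 8.75.
ε = (ΔQ_A/Q̄_A)/(ΔP_B/P̄_B) = (-1898/6771.0)/(-3.5/8.75) ≈ 0.70.
ε > 0: e-books and paperback books are substitutes.

0.70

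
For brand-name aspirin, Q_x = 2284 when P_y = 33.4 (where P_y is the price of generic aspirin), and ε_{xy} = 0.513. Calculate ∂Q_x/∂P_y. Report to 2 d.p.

35.08

ε = (∂Q_x/∂P_y)·(P_y/Q_x) ⇒ ∂Q_x/∂P_y = ε·Q_x/P_y = 0.513 × 2284/33.4 ≈ 35.08.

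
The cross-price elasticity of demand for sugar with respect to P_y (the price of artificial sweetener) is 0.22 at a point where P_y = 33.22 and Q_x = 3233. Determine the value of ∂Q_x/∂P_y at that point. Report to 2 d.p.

21.41

ε = (∂Q_x/∂P_y)·(P_y/Q_x) ⇒ ∂Q_x/∂P_y = ε·Q_x/P_y = 0.22 × 3233/33.22 ≈ 21.41.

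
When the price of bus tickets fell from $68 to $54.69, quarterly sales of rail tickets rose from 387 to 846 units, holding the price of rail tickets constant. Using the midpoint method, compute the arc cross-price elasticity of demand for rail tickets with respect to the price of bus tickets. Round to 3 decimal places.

ΔQ_A = 846 − 387 = 459; ΔP_B = 54.69 − 68 = -13.31.
Midpoints: Q̄_A = 616.5, P̄_B = 61.34.
ε = (ΔQ_A/Q̄_A)/(ΔP_B/P̄_B) = (459/616.5)/(-13.31/61.34) ≈ -3.431.

-3.431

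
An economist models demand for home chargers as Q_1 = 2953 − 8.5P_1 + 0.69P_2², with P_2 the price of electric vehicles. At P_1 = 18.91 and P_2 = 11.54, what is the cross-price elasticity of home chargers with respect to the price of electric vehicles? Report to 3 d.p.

0.064

At P_1 = 18.91 and P_2 = 11.54: Q_1 = 2884.153.
∂Q_1/∂P_2 = 1.38P_2 = 1.38(11.54) = 15.9252.
ε = (∂Q_1/∂P_2)(P_2/Q_1) = 15.9252 × (11.54/2884.153) ≈ 0.064.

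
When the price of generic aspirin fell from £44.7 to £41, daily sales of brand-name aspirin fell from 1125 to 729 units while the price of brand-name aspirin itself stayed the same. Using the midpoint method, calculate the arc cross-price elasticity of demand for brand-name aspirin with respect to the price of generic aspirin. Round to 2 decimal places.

ΔQ_A = 729 − 1125 = -396; ΔP_B = 41 − 44.7 = -3.7.
Midpoints: Q̄_A = 927.0, P̄_B = 42.85.
ε = (ΔQ_A/Q̄_A)/(ΔP_B/P̄_B) = (-396/927.0)/(-3.7/42.85) ≈ 4.95.
ε > 0: brand-name aspirin and generic aspirin are substitutes.

4.95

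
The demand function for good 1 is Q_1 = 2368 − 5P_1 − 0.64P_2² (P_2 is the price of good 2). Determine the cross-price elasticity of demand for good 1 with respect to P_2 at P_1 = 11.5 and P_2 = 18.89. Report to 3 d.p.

At P_1 = 11.5 and P_2 = 18.89: Q_1 = 2082.127.
∂Q_1/∂P_2 = -1.28P_2 = -1.28(18.89) = -24.1792.
ε = (∂Q_1/∂P_2)(P_2/Q_1) = -24.1792 × (18.89/2082.127) ≈ -0.219.

-0.219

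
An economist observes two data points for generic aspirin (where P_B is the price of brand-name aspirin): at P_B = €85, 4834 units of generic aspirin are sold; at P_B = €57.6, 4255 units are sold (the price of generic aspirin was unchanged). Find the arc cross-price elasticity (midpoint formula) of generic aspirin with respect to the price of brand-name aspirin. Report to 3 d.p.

0.332

ΔQ_A = 4255 − 4834 = -579; ΔP_B = 57.6 − 85 = -27.4.
Midpoints: Q̄_A = 4544.5, P̄_B = 71.30.
ε = (ΔQ_A/Q̄_A)/(ΔP_B/P̄_B) = (-579/4544.5)/(-27.4/71.30) ≈ 0.332.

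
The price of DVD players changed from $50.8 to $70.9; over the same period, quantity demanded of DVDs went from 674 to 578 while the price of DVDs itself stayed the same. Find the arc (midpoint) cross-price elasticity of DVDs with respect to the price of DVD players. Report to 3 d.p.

ΔQ_A = 578 − 674 = -96; ΔP_B = 70.9 − 50.8 = 20.1.
Midpoints: Q̄_A = 626.0, P̄_B = 60.85.
ε = (ΔQ_A/Q̄_A)/(ΔP_B/P̄_B) = (-96/626.0)/(20.1/60.85) ≈ -0.464.
ε < 0: DVDs and DVD players are complements.

-0.464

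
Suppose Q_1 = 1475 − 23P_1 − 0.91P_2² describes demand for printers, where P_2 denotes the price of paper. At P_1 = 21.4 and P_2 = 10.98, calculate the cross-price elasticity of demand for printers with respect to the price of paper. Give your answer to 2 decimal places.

At P_1 = 21.4 and P_2 = 10.98: Q_1 = 873.090.
∂Q_1/∂P_2 = -1.82P_2 = -1.82(10.98) = -19.9836.
ε = (∂Q_1/∂P_2)(P_2/Q_1) = -19.9836 × (10.98/873.090) ≈ -0.25.

-0.25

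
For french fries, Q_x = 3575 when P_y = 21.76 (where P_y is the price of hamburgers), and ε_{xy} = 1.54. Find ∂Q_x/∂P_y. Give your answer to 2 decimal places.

253.01

ε = (∂Q_x/∂P_y)·(P_y/Q_x) ⇒ ∂Q_x/∂P_y = ε·Q_x/P_y = 1.54 × 3575/21.76 ≈ 253.01.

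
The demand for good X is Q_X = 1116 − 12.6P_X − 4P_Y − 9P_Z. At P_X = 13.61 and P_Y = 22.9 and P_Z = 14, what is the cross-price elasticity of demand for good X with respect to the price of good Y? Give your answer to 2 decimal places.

At P_X = 13.61 and P_Y = 22.9 and P_Z = 14: Q_X = 726.914.
∂Q_X/∂P_Y = -4.
ε = (∂Q_X/∂P_Y)(P_Y/Q_X) = -4 × (22.9/726.914) ≈ -0.13.
Since ε < 0, good X and good Y are complements.

-0.13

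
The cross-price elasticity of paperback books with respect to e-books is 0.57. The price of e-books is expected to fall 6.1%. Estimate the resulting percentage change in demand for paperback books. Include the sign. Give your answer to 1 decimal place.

-3.5%

%ΔQ ≈ ε × %ΔP of e-books = 0.57 × (-6.1%) = -3.5%.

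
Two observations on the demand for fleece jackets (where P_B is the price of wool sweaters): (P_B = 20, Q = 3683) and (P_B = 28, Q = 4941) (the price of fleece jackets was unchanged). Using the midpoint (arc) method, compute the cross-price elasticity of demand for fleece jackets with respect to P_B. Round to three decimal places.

0.875

ΔQ_A = 4941 − 3683 = 1258; ΔP_B = 28 − 20 = 8.
Midpoints: Q̄_A = 4312.0, P̄_B = 24.00.
ε = (ΔQ_A/Q̄_A)/(ΔP_B/P̄_B) = (1258/4312.0)/(8/24.00) ≈ 0.875.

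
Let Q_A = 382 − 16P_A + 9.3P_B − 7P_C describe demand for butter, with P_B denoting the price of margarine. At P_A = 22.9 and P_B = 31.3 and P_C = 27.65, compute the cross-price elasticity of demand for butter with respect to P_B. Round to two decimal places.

2.57

At P_A = 22.9 and P_B = 31.3 and P_C = 27.65: Q_A = 113.14.
∂Q_A/∂P_B = 9.3.
ε = (∂Q_A/∂P_B)(P_B/Q_A) = 9.3 × (31.3/113.14) ≈ 2.57.
Since ε > 0, butter and margarine are substitutes.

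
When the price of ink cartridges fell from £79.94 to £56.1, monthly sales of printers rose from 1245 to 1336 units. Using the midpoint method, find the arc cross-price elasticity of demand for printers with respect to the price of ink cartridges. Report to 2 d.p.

-0.20

ΔQ_A = 1336 − 1245 = 91; ΔP_B = 56.1 − 79.94 = -23.84.
Midpoints: Q̄_A = 1290.5, P̄_B = 68.02.
ε = (ΔQ_A/Q̄_A)/(ΔP_B/P̄_B) = (91/1290.5)/(-23.84/68.02) ≈ -0.20.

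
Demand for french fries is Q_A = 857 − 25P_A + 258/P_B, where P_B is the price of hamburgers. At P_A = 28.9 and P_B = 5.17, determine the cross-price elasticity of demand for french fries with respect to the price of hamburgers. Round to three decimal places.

-0.271

At P_A = 28.9 and P_B = 5.17: Q_A = 184.403.
∂Q_A/∂P_B = −258/P_B² = -9.6525.
ε = (∂Q_A/∂P_B)(P_B/Q_A) = -9.6525 × (5.17/184.403) ≈ -0.271.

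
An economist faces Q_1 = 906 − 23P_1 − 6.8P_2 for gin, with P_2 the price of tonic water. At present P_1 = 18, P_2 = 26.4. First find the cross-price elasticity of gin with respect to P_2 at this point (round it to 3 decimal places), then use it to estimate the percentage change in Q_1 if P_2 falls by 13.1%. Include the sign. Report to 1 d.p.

At P_1 = 18, P_2 = 26.4: Q_1 = 312.48.
∂Q_1/∂P_2 = -6.8.
ε = (∂Q_1/∂P_2)(P_2/Q_1) = -6.8000 × 26.4/312.48 ≈ -0.575.
%ΔQ_1 ≈ ε × %ΔP_2 = -0.575 × (-13.1%) = 7.5%.

7.5%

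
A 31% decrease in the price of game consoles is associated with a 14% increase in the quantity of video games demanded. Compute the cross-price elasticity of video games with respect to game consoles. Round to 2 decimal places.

ε = (%ΔQ of video games) / (%ΔP of game consoles) = (14%) / (-31%) ≈ -0.45.
Negative cross-price elasticity: complements.

-0.45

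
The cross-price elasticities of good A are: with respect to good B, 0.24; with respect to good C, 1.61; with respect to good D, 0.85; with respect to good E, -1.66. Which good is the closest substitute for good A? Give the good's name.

Substitutes have ε > 0. Among the positive values, 1.61 (good C) is largest.

good C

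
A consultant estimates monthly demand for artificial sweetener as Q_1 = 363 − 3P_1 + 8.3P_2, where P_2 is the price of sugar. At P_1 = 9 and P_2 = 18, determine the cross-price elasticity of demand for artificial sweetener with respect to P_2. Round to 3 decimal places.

At P_1 = 9 and P_2 = 18: Q_1 = 485.4.
∂Q_1/∂P_2 = 8.3.
ε = (∂Q_1/∂P_2)(P_2/Q_1) = 8.3 × (18/485.4) ≈ 0.308.
Since ε > 0, artificial sweetener and sugar are substitutes.

0.308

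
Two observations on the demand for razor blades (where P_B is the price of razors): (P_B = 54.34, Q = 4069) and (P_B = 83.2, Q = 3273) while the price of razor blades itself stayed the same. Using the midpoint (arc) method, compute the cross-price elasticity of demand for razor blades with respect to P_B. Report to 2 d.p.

-0.52

ΔQ_A = 3273 − 4069 = -796; ΔP_B = 83.2 − 54.34 = 28.86.
Midpoints: Q̄_A = 3671.0, P̄_B = 68.77.
ε = (ΔQ_A/Q̄_A)/(ΔP_B/P̄_B) = (-796/3671.0)/(28.86/68.77) ≈ -0.52.
ε < 0: razor blades and razors are complements.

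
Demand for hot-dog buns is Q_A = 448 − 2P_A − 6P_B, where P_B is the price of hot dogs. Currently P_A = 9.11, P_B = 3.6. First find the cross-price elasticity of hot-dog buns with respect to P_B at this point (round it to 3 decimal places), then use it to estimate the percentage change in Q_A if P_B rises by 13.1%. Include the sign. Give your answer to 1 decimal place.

At P_A = 9.11, P_B = 3.6: Q_A = 408.18.
∂Q_A/∂P_B = -6.
ε = (∂Q_A/∂P_B)(P_B/Q_A) = -6.0000 × 3.6/408.18 ≈ -0.053.
%ΔQ_A ≈ ε × %ΔP_B = -0.053 × (13.1%) = -0.7%.

-0.7%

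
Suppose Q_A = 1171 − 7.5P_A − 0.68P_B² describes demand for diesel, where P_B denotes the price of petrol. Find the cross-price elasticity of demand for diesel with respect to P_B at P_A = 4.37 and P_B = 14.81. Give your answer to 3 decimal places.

-0.302

At P_A = 4.37 and P_B = 14.81: Q_A = 989.076.
∂Q_A/∂P_B = -1.36P_B = -1.36(14.81) = -20.1416.
ε = (∂Q_A/∂P_B)(P_B/Q_A) = -20.1416 × (14.81/989.076) ≈ -0.302.
ε < 0: complements.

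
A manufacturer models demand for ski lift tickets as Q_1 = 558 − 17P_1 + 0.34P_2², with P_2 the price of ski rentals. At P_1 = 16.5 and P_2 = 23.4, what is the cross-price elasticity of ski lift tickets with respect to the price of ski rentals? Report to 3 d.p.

At P_1 = 16.5 and P_2 = 23.4: Q_1 = 463.670.
∂Q_1/∂P_2 = 0.68P_2 = 0.68(23.4) = 15.9120.
ε = (∂Q_1/∂P_2)(P_2/Q_1) = 15.9120 × (23.4/463.670) ≈ 0.803.
ε > 0: substitutes.

0.803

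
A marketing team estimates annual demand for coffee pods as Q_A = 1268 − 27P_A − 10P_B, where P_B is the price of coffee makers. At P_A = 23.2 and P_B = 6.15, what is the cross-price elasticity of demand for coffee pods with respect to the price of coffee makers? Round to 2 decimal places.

At P_A = 23.2 and P_B = 6.15: Q_A = 580.1.
∂Q_A/∂P_B = -10.
ε = (∂Q_A/∂P_B)(P_B/Q_A) = -10 × (6.15/580.1) ≈ -0.11.

-0.11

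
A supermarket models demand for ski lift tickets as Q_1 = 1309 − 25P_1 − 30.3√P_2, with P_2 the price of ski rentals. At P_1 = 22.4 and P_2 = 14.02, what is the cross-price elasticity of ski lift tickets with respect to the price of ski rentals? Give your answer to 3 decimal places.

-0.089

At P_1 = 22.4 and P_2 = 14.02: Q_1 = 635.547.
∂Q_1/∂P_2 = -30.3/(2√P_2) = -30.3/(2√14.02) = -4.0461.
ε = (∂Q_1/∂P_2)(P_2/Q_1) = -4.0461 × (14.02/635.547) ≈ -0.089.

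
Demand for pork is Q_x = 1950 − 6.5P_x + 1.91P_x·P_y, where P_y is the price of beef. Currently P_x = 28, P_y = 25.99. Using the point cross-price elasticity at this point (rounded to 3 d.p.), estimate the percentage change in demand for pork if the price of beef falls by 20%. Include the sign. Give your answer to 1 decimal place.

-8.8%

At P_x = 28, P_y = 25.99: Q_x = 3157.945.
∂Q_x/∂P_y = 1.91P_x = 53.4800.
ε = (∂Q_x/∂P_y)(P_y/Q_x) = 53.4800 × 25.99/3157.945 ≈ 0.440.
%ΔQ_x ≈ ε × %ΔP_y = 0.440 × (-20%) = -8.8%.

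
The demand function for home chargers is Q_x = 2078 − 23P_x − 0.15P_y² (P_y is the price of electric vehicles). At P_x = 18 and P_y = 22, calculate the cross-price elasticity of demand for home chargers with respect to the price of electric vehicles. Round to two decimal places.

At P_x = 18 and P_y = 22: Q_x = 1591.4.
∂Q_x/∂P_y = -0.3P_y = -0.3(22) = -6.6000.
ε = (∂Q_x/∂P_y)(P_y/Q_x) = -6.6000 × (22/1591.4) ≈ -0.09.
ε < 0: complements.

-0.09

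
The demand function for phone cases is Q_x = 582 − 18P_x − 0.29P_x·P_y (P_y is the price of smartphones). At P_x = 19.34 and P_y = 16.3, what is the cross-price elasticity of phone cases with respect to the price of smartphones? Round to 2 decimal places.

At P_x = 19.34 and P_y = 16.3: Q_x = 142.460.
∂Q_x/∂P_y = -0.29P_x = -0.29(19.34) = -5.6086.
ε = (∂Q_x/∂P_y)(P_y/Q_x) = -5.6086 × (16.3/142.460) ≈ -0.64.

-0.64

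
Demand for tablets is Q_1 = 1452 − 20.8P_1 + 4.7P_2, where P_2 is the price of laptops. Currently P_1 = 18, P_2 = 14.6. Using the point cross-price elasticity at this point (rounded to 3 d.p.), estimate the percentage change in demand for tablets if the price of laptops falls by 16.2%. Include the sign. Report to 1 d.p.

-1.0%

At P_1 = 18, P_2 = 14.6: Q_1 = 1146.22.
∂Q_1/∂P_2 = 4.7.
ε = (∂Q_1/∂P_2)(P_2/Q_1) = 4.7000 × 14.6/1146.22 ≈ 0.060.
%ΔQ_1 ≈ ε × %ΔP_2 = 0.060 × (-16.2%) = -1.0%.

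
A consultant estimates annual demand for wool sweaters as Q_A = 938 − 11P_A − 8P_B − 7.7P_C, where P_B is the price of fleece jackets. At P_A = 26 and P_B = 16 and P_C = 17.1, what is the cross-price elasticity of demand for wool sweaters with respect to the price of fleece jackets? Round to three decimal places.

-0.326

At P_A = 26 and P_B = 16 and P_C = 17.1: Q_A = 392.33.
∂Q_A/∂P_B = -8.
ε = (∂Q_A/∂P_B)(P_B/Q_A) = -8 × (16/392.33) ≈ -0.326.
Since ε < 0, wool sweaters and fleece jackets are complements.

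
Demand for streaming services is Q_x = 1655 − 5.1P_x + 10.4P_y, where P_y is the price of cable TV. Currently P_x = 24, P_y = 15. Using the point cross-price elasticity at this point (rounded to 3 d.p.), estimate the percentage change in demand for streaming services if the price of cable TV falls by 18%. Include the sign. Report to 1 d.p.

At P_x = 24, P_y = 15: Q_x = 1688.6.
∂Q_x/∂P_y = 10.4.
ε = (∂Q_x/∂P_y)(P_y/Q_x) = 10.4000 × 15/1688.6 ≈ 0.092.
%ΔQ_x ≈ ε × %ΔP_y = 0.092 × (-18%) = -1.7%.

-1.7%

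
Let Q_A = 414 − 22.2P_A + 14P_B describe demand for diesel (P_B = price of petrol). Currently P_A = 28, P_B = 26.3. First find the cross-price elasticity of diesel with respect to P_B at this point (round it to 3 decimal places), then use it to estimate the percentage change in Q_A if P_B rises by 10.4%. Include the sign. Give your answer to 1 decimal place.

At P_A = 28, P_B = 26.3: Q_A = 160.6.
∂Q_A/∂P_B = 14.
ε = (∂Q_A/∂P_B)(P_B/Q_A) = 14.0000 × 26.3/160.6 ≈ 2.293.
%ΔQ_A ≈ ε × %ΔP_B = 2.293 × (10.4%) = 23.8%.

23.8%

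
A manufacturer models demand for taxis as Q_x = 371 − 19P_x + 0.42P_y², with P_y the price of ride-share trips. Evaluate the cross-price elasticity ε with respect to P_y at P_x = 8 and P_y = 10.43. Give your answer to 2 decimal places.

0.35

At P_x = 8 and P_y = 10.43: Q_x = 264.690.
∂Q_x/∂P_y = 0.84P_y = 0.84(10.43) = 8.7612.
ε = (∂Q_x/∂P_y)(P_y/Q_x) = 8.7612 × (10.43/264.690) ≈ 0.35.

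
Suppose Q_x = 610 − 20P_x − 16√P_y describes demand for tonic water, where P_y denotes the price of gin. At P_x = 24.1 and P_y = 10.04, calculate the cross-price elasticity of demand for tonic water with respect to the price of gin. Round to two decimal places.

-0.33

At P_x = 24.1 and P_y = 10.04: Q_x = 77.302.
∂Q_x/∂P_y = -16/(2√P_y) = -16/(2√10.04) = -2.5248.
ε = (∂Q_x/∂P_y)(P_y/Q_x) = -2.5248 × (10.04/77.302) ≈ -0.33.
ε < 0: complements.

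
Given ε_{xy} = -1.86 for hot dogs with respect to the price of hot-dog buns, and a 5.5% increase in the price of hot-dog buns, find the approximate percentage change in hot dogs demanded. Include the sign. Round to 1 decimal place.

%ΔQ ≈ ε × %ΔP of hot-dog buns = -1.86 × (5.5%) = -10.2%.

-10.2%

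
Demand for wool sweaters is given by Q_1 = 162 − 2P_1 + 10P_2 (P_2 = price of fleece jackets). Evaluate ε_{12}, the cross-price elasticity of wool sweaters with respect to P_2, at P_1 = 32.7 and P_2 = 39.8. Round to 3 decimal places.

At P_1 = 32.7 and P_2 = 39.8: Q_1 = 494.6.
∂Q_1/∂P_2 = 10.
ε = (∂Q_1/∂P_2)(P_2/Q_1) = 10 × (39.8/494.6) ≈ 0.805.
Since ε > 0, wool sweaters and fleece jackets are substitutes.

0.805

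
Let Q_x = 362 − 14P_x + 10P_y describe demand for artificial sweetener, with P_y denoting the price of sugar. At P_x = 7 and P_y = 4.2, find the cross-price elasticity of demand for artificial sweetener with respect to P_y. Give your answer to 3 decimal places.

At P_x = 7 and P_y = 4.2: Q_x = 306.
∂Q_x/∂P_y = 10.
ε = (∂Q_x/∂P_y)(P_y/Q_x) = 10 × (4.2/306) ≈ 0.137.

0.137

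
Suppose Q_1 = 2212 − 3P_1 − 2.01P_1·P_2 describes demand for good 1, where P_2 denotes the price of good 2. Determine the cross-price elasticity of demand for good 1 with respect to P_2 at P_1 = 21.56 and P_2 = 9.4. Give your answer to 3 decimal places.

-0.234

At P_1 = 21.56 and P_2 = 9.4: Q_1 = 1739.965.
∂Q_1/∂P_2 = -2.01P_1 = -2.01(21.56) = -43.3356.
ε = (∂Q_1/∂P_2)(P_2/Q_1) = -43.3356 × (9.4/1739.965) ≈ -0.234.
ε < 0: complements.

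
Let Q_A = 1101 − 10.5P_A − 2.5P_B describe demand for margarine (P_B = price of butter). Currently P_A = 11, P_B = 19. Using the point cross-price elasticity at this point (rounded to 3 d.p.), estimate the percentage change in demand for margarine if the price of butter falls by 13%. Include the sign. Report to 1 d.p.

At P_A = 11, P_B = 19: Q_A = 938.
∂Q_A/∂P_B = -2.5.
ε = (∂Q_A/∂P_B)(P_B/Q_A) = -2.5000 × 19/938 ≈ -0.051.
%ΔQ_A ≈ ε × %ΔP_B = -0.051 × (-13%) = 0.7%.

0.7%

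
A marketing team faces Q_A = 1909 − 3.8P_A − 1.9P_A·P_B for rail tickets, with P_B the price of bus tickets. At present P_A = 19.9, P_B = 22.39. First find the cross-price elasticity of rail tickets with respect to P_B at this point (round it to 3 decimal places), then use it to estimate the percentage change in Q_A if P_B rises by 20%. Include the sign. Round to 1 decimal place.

-17.2%

At P_A = 19.9, P_B = 22.39: Q_A = 986.814.
∂Q_A/∂P_B = -1.9P_A = -37.8100.
ε = (∂Q_A/∂P_B)(P_B/Q_A) = -37.8100 × 22.39/986.814 ≈ -0.858.
%ΔQ_A ≈ ε × %ΔP_B = -0.858 × (20%) = -17.2%.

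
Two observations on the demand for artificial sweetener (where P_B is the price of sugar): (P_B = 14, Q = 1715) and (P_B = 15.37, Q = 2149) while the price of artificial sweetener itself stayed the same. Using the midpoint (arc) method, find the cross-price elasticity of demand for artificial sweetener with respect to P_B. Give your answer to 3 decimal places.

ΔQ_A = 2149 − 1715 = 434; ΔP_B = 15.37 − 14 = 1.37.
Midpoints: Q̄_A = 1932.0, P̄_B = 14.68.
ε = (ΔQ_A/Q̄_A)/(ΔP_B/P̄_B) = (434/1932.0)/(1.37/14.68) ≈ 2.408.
ε > 0: artificial sweetener and sugar are substitutes.

2.408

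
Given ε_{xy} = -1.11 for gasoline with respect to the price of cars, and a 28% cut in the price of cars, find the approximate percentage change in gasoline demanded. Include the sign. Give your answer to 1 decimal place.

31.1%

%ΔQ ≈ ε × %ΔP of cars = -1.11 × (-28%) = 31.1%.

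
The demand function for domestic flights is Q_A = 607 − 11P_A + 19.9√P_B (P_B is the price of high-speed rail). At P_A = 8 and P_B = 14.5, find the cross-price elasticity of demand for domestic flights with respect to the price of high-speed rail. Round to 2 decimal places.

0.06

At P_A = 8 and P_B = 14.5: Q_A = 594.777.
∂Q_A/∂P_B = 19.9/(2√P_B) = 19.9/(2√14.5) = 2.6130.
ε = (∂Q_A/∂P_B)(P_B/Q_A) = 2.6130 × (14.5/594.777) ≈ 0.06.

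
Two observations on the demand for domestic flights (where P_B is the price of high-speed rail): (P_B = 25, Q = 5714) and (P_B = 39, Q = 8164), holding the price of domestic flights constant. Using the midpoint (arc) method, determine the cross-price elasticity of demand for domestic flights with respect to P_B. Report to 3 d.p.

0.807

ΔQ_A = 8164 − 5714 = 2450; ΔP_B = 39 − 25 = 14.
Midpoints: Q̄_A = 6939.0, P̄_B = 32.00.
ε = (ΔQ_A/Q̄_A)/(ΔP_B/P̄_B) = (2450/6939.0)/(14/32.00) ≈ 0.807.
ε > 0: domestic flights and high-speed rail are substitutes.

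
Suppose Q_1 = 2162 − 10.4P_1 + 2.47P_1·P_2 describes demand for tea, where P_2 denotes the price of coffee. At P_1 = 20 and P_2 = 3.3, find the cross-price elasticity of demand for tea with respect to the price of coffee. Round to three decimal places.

At P_1 = 20 and P_2 = 3.3: Q_1 = 2117.02.
∂Q_1/∂P_2 = 2.47P_1 = 2.47(20) = 49.4000.
ε = (∂Q_1/∂P_2)(P_2/Q_1) = 49.4000 × (3.3/2117.02) ≈ 0.077.

0.077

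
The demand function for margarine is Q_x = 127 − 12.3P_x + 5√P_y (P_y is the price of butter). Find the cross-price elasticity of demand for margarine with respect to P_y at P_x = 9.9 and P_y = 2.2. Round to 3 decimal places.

0.293

At P_x = 9.9 and P_y = 2.2: Q_x = 12.646.
∂Q_x/∂P_y = 5/(2√P_y) = 5/(2√2.2) = 1.6855.
ε = (∂Q_x/∂P_y)(P_y/Q_x) = 1.6855 × (2.2/12.646) ≈ 0.293.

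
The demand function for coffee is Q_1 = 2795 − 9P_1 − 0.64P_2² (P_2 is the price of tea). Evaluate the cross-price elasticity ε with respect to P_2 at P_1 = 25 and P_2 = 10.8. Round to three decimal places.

At P_1 = 25 and P_2 = 10.8: Q_1 = 2495.350.
∂Q_1/∂P_2 = -1.28P_2 = -1.28(10.8) = -13.8240.
ε = (∂Q_1/∂P_2)(P_2/Q_1) = -13.8240 × (10.8/2495.350) ≈ -0.060.

-0.060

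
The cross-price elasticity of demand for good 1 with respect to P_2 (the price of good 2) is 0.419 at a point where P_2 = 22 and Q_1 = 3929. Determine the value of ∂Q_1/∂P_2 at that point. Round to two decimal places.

74.83

ε = (∂Q_1/∂P_2)·(P_2/Q_1) ⇒ ∂Q_1/∂P_2 = ε·Q_1/P_2 = 0.419 × 3929/22 ≈ 74.83.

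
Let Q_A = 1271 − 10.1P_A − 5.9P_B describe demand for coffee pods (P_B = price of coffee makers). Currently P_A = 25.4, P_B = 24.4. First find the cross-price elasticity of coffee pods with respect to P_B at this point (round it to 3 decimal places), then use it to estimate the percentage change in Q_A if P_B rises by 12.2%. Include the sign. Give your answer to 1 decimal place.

-2.0%

At P_A = 25.4, P_B = 24.4: Q_A = 870.5.
∂Q_A/∂P_B = -5.9.
ε = (∂Q_A/∂P_B)(P_B/Q_A) = -5.9000 × 24.4/870.5 ≈ -0.165.
%ΔQ_A ≈ ε × %ΔP_B = -0.165 × (12.2%) = -2.0%.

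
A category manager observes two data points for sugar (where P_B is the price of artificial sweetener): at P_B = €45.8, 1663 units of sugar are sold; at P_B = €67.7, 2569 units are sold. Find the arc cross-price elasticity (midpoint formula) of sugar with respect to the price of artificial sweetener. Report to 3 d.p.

1.110

ΔQ_A = 2569 − 1663 = 906; ΔP_B = 67.7 − 45.8 = 21.9.
Midpoints: Q̄_A = 2116.0, P̄_B = 56.75.
ε = (ΔQ_A/Q̄_A)/(ΔP_B/P̄_B) = (906/2116.0)/(21.9/56.75) ≈ 1.110.
ε > 0: sugar and artificial sweetener are substitutes.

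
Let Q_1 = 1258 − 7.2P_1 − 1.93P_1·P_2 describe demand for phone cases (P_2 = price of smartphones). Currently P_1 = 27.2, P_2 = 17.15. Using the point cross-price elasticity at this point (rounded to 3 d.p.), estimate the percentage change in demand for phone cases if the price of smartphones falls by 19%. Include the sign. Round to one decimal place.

At P_1 = 27.2, P_2 = 17.15: Q_1 = 161.854.
∂Q_1/∂P_2 = -1.93P_1 = -52.4960.
ε = (∂Q_1/∂P_2)(P_2/Q_1) = -52.4960 × 17.15/161.854 ≈ -5.562.
%ΔQ_1 ≈ ε × %ΔP_2 = -5.562 × (-19%) = 105.7%.

105.7%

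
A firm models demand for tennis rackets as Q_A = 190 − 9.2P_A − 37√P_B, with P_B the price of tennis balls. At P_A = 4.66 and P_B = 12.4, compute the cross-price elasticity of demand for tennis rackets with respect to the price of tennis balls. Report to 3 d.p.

-3.869

At P_A = 4.66 and P_B = 12.4: Q_A = 16.838.
∂Q_A/∂P_B = -37/(2√P_B) = -37/(2√12.4) = -5.2536.
ε = (∂Q_A/∂P_B)(P_B/Q_A) = -5.2536 × (12.4/16.838) ≈ -3.869.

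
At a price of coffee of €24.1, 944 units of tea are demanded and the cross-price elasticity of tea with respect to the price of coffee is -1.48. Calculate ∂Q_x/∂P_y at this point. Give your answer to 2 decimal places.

-57.97

ε = (∂Q_x/∂P_y)·(P_y/Q_x) ⇒ ∂Q_x/∂P_y = ε·Q_x/P_y = -1.48 × 944/24.1 ≈ -57.97.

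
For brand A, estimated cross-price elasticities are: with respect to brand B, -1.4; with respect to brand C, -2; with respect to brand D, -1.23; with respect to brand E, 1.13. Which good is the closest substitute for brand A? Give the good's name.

brand E

Substitutes have ε > 0. Among the positive values, 1.13 (brand E) is largest.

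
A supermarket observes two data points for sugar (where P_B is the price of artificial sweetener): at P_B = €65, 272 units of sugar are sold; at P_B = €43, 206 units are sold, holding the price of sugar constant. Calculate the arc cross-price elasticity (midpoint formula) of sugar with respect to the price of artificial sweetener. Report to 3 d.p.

0.678

ΔQ_A = 206 − 272 = -66; ΔP_B = 43 − 65 = -22.
Midpoints: Q̄_A = 239.0, P̄_B = 54.00.
ε = (ΔQ_A/Q̄_A)/(ΔP_B/P̄_B) = (-66/239.0)/(-22/54.00) ≈ 0.678.
ε > 0: sugar and artificial sweetener are substitutes.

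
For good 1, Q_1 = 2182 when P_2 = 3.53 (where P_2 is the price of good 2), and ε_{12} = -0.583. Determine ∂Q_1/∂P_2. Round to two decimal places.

ε = (∂Q_1/∂P_2)·(P_2/Q_1) ⇒ ∂Q_1/∂P_2 = ε·Q_1/P_2 = -0.583 × 2182/3.53 ≈ -360.37.

-360.37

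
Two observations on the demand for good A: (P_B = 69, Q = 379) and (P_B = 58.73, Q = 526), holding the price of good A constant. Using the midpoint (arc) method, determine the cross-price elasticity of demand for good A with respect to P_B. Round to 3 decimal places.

-2.020

ΔQ_A = 526 − 379 = 147; ΔP_B = 58.73 − 69 = -10.27.
Midpoints: Q̄_A = 452.5, P̄_B = 63.86.
ε = (ΔQ_A/Q̄_A)/(ΔP_B/P̄_B) = (147/452.5)/(-10.27/63.86) ≈ -2.020.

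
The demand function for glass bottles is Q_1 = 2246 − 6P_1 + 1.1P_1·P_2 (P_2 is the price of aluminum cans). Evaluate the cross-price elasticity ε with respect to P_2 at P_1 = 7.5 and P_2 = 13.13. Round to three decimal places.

0.047

At P_1 = 7.5 and P_2 = 13.13: Q_1 = 2309.323.
∂Q_1/∂P_2 = 1.1P_1 = 1.1(7.5) = 8.2500.
ε = (∂Q_1/∂P_2)(P_2/Q_1) = 8.2500 × (13.13/2309.323) ≈ 0.047.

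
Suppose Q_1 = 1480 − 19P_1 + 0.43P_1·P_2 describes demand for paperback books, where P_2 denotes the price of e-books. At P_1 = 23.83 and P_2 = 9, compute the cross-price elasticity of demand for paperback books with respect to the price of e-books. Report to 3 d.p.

0.082

At P_1 = 23.83 and P_2 = 9: Q_1 = 1119.452.
∂Q_1/∂P_2 = 0.43P_1 = 0.43(23.83) = 10.2469.
ε = (∂Q_1/∂P_2)(P_2/Q_1) = 10.2469 × (9/1119.452) ≈ 0.082.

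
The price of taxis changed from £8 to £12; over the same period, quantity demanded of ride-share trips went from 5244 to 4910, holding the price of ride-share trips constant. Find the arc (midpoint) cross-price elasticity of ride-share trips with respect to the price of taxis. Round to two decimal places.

ΔQ_A = 4910 − 5244 = -334; ΔP_B = 12 − 8 = 4.
Midpoints: Q̄_A = 5077.0, P̄_B = 10.00.
ε = (ΔQ_A/Q̄_A)/(ΔP_B/P̄_B) = (-334/5077.0)/(4/10.00) ≈ -0.16.
ε < 0: ride-share trips and taxis are complements.

-0.16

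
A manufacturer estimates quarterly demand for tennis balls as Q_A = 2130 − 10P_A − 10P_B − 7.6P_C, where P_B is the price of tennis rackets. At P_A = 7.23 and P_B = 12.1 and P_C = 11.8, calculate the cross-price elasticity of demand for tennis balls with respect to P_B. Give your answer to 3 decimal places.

At P_A = 7.23 and P_B = 12.1 and P_C = 11.8: Q_A = 1847.02.
∂Q_A/∂P_B = -10.
ε = (∂Q_A/∂P_B)(P_B/Q_A) = -10 × (12.1/1847.02) ≈ -0.066.

-0.066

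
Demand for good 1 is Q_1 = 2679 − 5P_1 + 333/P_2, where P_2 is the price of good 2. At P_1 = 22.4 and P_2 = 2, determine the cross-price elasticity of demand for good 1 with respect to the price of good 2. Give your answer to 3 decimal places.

-0.061

At P_1 = 22.4 and P_2 = 2: Q_1 = 2733.5.
∂Q_1/∂P_2 = −333/P_2² = -83.2500.
ε = (∂Q_1/∂P_2)(P_2/Q_1) = -83.2500 × (2/2733.5) ≈ -0.061.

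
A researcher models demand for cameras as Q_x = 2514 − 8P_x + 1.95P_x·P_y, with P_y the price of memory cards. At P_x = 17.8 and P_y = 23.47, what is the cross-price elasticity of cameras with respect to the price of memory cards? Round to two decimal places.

0.26

At P_x = 17.8 and P_y = 23.47: Q_x = 3186.244.
∂Q_x/∂P_y = 1.95P_x = 1.95(17.8) = 34.7100.
ε = (∂Q_x/∂P_y)(P_y/Q_x) = 34.7100 × (23.47/3186.244) ≈ 0.26.
ε > 0: substitutes.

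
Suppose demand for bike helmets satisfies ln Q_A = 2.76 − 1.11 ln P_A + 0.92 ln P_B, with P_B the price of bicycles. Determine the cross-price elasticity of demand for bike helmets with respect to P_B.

0.92

In a log-linear (constant-elasticity) demand function, the coefficient on ln P_B is the cross-price elasticity.
ε = 0.92. Positive, so bike helmets and bicycles are substitutes.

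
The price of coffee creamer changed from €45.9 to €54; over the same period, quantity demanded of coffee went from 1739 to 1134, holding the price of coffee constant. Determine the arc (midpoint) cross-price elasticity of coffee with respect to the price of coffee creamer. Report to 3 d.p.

ΔQ_A = 1134 − 1739 = -605; ΔP_B = 54 − 45.9 = 8.1.
Midpoints: Q̄_A = 1436.5, P̄_B = 49.95.
ε = (ΔQ_A/Q̄_A)/(ΔP_B/P̄_B) = (-605/1436.5)/(8.1/49.95) ≈ -2.597.
ε < 0: coffee and coffee creamer are complements.

-2.597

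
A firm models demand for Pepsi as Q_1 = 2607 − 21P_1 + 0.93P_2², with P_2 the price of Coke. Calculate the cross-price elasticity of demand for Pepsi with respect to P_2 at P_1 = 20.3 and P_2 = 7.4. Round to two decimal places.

At P_1 = 20.3 and P_2 = 7.4: Q_1 = 2231.627.
∂Q_1/∂P_2 = 1.86P_2 = 1.86(7.4) = 13.7640.
ε = (∂Q_1/∂P_2)(P_2/Q_1) = 13.7640 × (7.4/2231.627) ≈ 0.05.

0.05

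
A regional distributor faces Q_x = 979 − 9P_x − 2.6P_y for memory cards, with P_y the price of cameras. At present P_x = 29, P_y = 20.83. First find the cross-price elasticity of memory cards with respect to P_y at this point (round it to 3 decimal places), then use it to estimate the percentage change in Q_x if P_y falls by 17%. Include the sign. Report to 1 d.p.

At P_x = 29, P_y = 20.83: Q_x = 663.842.
∂Q_x/∂P_y = -2.6.
ε = (∂Q_x/∂P_y)(P_y/Q_x) = -2.6000 × 20.83/663.842 ≈ -0.082.
%ΔQ_x ≈ ε × %ΔP_y = -0.082 × (-17%) = 1.4%.

1.4%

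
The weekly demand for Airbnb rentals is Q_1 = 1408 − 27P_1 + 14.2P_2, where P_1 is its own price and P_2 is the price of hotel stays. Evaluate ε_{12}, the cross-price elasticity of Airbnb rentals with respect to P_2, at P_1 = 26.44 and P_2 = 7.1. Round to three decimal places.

At P_1 = 26.44 and P_2 = 7.1: Q_1 = 794.94.
∂Q_1/∂P_2 = 14.2.
ε = (∂Q_1/∂P_2)(P_2/Q_1) = 14.2 × (7.1/794.94) ≈ 0.127.

0.127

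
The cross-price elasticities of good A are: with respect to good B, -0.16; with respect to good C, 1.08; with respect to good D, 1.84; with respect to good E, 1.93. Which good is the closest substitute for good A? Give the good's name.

Substitutes have ε > 0. Among the positive values, 1.93 (good E) is largest.

good E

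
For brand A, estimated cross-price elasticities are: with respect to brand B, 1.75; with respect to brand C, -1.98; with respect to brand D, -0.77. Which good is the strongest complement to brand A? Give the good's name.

Complements have ε < 0. The most negative value is -1.98 (brand C).

brand C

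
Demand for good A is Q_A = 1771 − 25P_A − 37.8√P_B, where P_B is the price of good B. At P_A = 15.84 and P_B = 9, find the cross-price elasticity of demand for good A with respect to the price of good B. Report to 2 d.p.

-0.04

At P_A = 15.84 and P_B = 9: Q_A = 1261.6.
∂Q_A/∂P_B = -37.8/(2√P_B) = -37.8/(2√9) = -6.3000.
ε = (∂Q_A/∂P_B)(P_B/Q_A) = -6.3000 × (9/1261.6) ≈ -0.04.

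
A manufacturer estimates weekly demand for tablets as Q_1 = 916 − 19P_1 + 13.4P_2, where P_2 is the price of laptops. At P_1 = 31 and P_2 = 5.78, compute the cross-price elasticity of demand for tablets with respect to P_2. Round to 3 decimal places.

0.191

At P_1 = 31 and P_2 = 5.78: Q_1 = 404.452.
∂Q_1/∂P_2 = 13.4.
ε = (∂Q_1/∂P_2)(P_2/Q_1) = 13.4 × (5.78/404.452) ≈ 0.191.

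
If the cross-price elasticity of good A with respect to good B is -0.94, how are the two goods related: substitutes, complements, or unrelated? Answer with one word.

complements

ε = -0.94 < 0, so a higher price of good B lowers demand for good A: complements.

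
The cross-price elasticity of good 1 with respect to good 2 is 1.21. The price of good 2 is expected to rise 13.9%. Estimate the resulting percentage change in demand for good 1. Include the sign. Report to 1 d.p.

%ΔQ ≈ ε × %ΔP of good 2 = 1.21 × (13.9%) = 16.8%.

16.8%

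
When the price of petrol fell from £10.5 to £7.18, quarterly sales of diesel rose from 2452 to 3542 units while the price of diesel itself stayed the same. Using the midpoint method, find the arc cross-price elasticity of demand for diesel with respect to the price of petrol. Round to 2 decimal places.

ΔQ_A = 3542 − 2452 = 1090; ΔP_B = 7.18 − 10.5 = -3.32.
Midpoints: Q̄_A = 2997.0, P̄_B = 8.84.
ε = (ΔQ_A/Q̄_A)/(ΔP_B/P̄_B) = (1090/2997.0)/(-3.32/8.84) ≈ -0.97.

-0.97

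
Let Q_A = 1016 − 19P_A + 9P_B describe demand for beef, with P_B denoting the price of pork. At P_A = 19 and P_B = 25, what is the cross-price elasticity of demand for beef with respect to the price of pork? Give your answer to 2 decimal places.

0.26

At P_A = 19 and P_B = 25: Q_A = 880.
∂Q_A/∂P_B = 9.
ε = (∂Q_A/∂P_B)(P_B/Q_A) = 9 × (25/880) ≈ 0.26.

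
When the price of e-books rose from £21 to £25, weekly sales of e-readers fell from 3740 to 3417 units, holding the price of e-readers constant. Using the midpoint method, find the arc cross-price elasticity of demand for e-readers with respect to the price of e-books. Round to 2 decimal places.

-0.52

ΔQ_A = 3417 − 3740 = -323; ΔP_B = 25 − 21 = 4.
Midpoints: Q̄_A = 3578.5, P̄_B = 23.00.
ε = (ΔQ_A/Q̄_A)/(ΔP_B/P̄_B) = (-323/3578.5)/(4/23.00) ≈ -0.52.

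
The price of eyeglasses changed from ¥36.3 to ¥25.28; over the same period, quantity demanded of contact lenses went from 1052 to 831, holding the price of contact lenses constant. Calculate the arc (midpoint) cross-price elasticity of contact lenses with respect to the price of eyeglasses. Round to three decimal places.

0.656

ΔQ_A = 831 − 1052 = -221; ΔP_B = 25.28 − 36.3 = -11.02.
Midpoints: Q̄_A = 941.5, P̄_B = 30.79.
ε = (ΔQ_A/Q̄_A)/(ΔP_B/P̄_B) = (-221/941.5)/(-11.02/30.79) ≈ 0.656.
ε > 0: contact lenses and eyeglasses are substitutes.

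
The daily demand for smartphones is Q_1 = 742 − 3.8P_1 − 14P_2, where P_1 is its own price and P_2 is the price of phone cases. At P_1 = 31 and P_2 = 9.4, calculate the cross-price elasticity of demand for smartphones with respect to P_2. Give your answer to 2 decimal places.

-0.27

At P_1 = 31 and P_2 = 9.4: Q_1 = 492.6.
∂Q_1/∂P_2 = -14.
ε = (∂Q_1/∂P_2)(P_2/Q_1) = -14 × (9.4/492.6) ≈ -0.27.
Since ε < 0, smartphones and phone cases are complements.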